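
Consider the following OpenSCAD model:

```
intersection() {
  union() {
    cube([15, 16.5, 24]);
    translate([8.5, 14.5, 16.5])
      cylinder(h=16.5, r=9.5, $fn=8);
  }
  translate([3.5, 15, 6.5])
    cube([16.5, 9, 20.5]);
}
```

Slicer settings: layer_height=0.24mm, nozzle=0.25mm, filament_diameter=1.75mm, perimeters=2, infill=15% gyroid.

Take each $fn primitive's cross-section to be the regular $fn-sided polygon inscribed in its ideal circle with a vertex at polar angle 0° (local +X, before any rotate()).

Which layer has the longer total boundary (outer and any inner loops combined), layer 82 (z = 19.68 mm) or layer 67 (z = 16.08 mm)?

layer 82 (z = 19.68 mm)

Layer 82 (z = 19.68): the cube (footprint 15×16.5) is included at this height (perimeter 63.00 mm); the r=9.5 cylinder at (8.5, 14.5) gives a regular 8-gon of circumradius 9.5 (constant along its height) (perimeter = 2·8·9.500·sin(180°/8) = 58.17 mm); Combining (union): the regions partially overlap (shared area 145.61 mm²), so the edge portions inside another operand are dropped and the merged outline is re-measured after clipping — boundary = 73.98 mm; the cube at (3.5, 15) (footprint 16.5×9) is included at this height (perimeter 51.00 mm); After intersecting: the 16.5×9 cube at (3.5, 15) partially overlaps the result so far; clipping to the common part keeps 98.94 mm² — boundary = 40.63 mm. So its perimeter = 40.63 mm. Layer 67 (z = 16.08): the 15×16.5 cube contributes its full rectangle (perimeter 63.00 mm); the cylinder at (8.5, 14.5) is not intersected at this z (z outside [16.5, 33]); Combining (union): only the 15×16.5 cube is present, so the union is just that shape — boundary = 63.00 mm; the 16.5×9 cube at (3.5, 15) contributes its full rectangle (perimeter 51.00 mm); Keeping only the common overlap: the 16.5×9 cube at (3.5, 15) partially overlaps the result so far; clipping to the common part keeps 17.25 mm² — boundary = 26.00 mm. So its perimeter = 26.00 mm. Layer 82 is larger (40.63 vs 26.00 mm).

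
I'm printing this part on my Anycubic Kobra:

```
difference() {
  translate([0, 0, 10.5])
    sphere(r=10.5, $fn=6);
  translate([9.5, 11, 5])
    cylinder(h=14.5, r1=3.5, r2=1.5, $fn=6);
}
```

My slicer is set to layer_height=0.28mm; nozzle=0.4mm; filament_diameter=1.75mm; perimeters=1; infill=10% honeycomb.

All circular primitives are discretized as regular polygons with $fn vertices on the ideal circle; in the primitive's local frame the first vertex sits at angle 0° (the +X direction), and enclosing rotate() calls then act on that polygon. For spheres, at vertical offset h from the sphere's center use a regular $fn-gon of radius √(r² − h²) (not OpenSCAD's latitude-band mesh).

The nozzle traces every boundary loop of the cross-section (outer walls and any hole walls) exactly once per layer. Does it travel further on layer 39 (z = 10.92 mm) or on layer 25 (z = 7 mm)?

layer 39 (z = 10.92 mm)

Layer 39 (z = 10.92): the sphere: section is a regular 6-gon, circumradius = √(r²−h²) = √(10.5²−0.42²) = 10.492 (perimeter = 2·6·10.492·sin(180°/6) = 62.95 mm); the cone at (9.5, 11): at t=0.408 of its height the radius interpolates to r₁+(r₂−r₁)t = 2.683, giving a regular 6-gon of that circumradius (perimeter = 2·6·2.683·sin(180°/6) = 16.10 mm); Taking the first minus the rest: starting from the r=10.5 sphere, the cone at (9.5, 11) misses the remaining region (no effect) — boundary = 62.95 mm. So its perimeter = 62.95 mm. Layer 25 (z = 7): the r=10.5 sphere contributes a regular 6-gon of circumradius √(10.5²−3.5²) = 9.899 (perimeter = 2·6·9.899·sin(180°/6) = 59.40 mm); the cone at (9.5, 11): at t=0.138 of its height the radius interpolates to r₁+(r₂−r₁)t = 3.224, giving a regular 6-gon of that circumradius (perimeter = 2·6·3.224·sin(180°/6) = 19.34 mm); Subtracting the remaining from the first: starting from the r=10.5 sphere, the cone at (9.5, 11) misses the remaining region (no effect) — boundary = 59.40 mm. So its perimeter = 59.40 mm. Layer 39 is larger (62.95 vs 59.40 mm).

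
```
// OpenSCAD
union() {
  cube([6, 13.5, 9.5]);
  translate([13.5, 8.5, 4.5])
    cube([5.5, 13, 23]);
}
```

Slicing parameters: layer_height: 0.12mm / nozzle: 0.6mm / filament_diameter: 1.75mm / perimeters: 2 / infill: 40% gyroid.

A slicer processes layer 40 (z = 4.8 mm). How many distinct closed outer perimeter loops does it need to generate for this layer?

At z = 4.8 mm: the 6×13.5 cube contributes its full rectangle; the cube at (13.5, 8.5) (footprint 5.5×13) is included at this height; Combining (union): the 2 present regions are separate (no shared area or edge), so areas and boundary lengths simply add and each stays a separate island — 2 connected regions. The result has 2 disconnected regions.

2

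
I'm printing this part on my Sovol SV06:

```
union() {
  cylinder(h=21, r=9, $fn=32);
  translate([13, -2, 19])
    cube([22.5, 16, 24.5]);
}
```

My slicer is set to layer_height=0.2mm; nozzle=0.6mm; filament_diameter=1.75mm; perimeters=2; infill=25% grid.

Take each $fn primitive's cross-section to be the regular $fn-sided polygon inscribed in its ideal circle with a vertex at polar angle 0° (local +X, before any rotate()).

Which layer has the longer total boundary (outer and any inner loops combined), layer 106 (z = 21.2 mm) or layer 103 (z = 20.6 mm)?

layer 103 (z = 20.6 mm)

Layer 106 (z = 21.2): the cylinder is absent (z outside [0, 21]); the cube at (13, -2) (footprint 22.5×16) is included at this height (perimeter 77.00 mm); Merging all regions: only the 22.5×16 cube at (13, -2) is present, so the union is just that shape — boundary = 77.00 mm. So its perimeter = 77.00 mm. Layer 103 (z = 20.6): the cylinder: section is a regular 32-gon, circumradius r=9 (perimeter = 2·32·9.000·sin(180°/32) = 56.46 mm); the 22.5×16 cube at (13, -2) contributes its full rectangle (perimeter 77.00 mm); Combining (union): the 2 present regions are separate (no shared area or edge), so areas and boundary lengths simply add and each stays a separate island — boundary = 133.46 mm. So its perimeter = 133.46 mm. Layer 103 is larger (133.46 vs 77.00 mm).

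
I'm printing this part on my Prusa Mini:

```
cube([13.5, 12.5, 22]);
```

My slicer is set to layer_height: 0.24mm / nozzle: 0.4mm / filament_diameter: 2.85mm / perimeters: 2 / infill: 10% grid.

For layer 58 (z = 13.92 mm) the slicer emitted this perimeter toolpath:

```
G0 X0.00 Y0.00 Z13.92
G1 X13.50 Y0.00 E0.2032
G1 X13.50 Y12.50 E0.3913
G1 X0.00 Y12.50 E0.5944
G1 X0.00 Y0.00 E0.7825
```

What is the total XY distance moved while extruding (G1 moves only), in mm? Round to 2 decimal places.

Sum the Euclidean lengths of each G1 segment: total = 52.00 mm.

52.00 mm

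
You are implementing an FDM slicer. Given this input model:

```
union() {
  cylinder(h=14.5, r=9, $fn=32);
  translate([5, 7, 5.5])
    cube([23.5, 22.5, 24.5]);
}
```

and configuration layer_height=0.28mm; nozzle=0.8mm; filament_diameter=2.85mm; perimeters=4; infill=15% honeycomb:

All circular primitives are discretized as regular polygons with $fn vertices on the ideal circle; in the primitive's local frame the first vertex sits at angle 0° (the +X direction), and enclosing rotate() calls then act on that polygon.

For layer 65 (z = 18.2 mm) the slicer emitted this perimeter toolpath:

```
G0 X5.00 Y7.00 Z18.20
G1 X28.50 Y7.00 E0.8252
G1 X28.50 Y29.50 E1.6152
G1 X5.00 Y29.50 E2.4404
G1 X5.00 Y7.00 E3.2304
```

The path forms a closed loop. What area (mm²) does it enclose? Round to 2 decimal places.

Apply the shoelace formula to the sequence of (X, Y) vertices; enclosed area = 528.75 mm².

528.75 mm²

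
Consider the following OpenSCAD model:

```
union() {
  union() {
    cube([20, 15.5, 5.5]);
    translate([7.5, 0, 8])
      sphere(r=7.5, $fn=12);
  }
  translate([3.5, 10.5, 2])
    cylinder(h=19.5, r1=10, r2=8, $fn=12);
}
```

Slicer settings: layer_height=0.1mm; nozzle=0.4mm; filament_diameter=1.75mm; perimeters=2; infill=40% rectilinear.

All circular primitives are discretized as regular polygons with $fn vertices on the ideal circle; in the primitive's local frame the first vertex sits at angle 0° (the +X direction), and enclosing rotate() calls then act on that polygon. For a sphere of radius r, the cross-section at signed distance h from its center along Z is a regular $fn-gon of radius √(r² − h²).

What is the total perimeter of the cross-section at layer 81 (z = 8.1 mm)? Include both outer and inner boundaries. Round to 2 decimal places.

77.61 mm

At z = 8.1 mm: the cube is not intersected at this z (z outside [0, 5.5]); the sphere at (7.5, 0): section is a regular 12-gon, circumradius = √(r²−h²) = √(7.5²−0.1²) = 7.499 (perimeter = 2·12·7.499·sin(180°/12) = 46.58 mm); Combining (union): only the r=7.5 sphere at (7.5, 0) is present, so the union is just that shape — boundary = 46.58 mm; the cone at (3.5, 10.5): at t=0.313 of its height the radius interpolates to r₁+(r₂−r₁)t = 9.374, giving a regular 12-gon of that circumradius (perimeter = 2·12·9.374·sin(180°/12) = 58.23 mm); Merging all regions: the regions partially overlap (shared area 43.43 mm²), so the edge portions inside another operand are dropped and the merged outline is re-measured after clipping — boundary = 77.61 mm. Overall, the cross-section is a single solid region. Total boundary length (outer) = 77.61 mm.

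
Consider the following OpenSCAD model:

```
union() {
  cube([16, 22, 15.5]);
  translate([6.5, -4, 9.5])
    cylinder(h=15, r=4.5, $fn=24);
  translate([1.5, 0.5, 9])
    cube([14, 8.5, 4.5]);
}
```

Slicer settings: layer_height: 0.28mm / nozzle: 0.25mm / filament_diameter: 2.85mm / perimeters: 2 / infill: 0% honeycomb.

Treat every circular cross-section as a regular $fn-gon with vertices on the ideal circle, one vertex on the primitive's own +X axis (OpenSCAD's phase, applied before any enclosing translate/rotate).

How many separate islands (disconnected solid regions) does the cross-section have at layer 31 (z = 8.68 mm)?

1

At z = 8.68 mm: the cube (footprint 16×22) is included at this height; the cylinder at (6.5, -4) is not intersected at this z (z outside [9.5, 24.5]); the cube at (1.5, 0.5) is absent (z outside [9, 13.5]); Merging all regions: only the 16×22 cube is present, so the union is just that shape — 1 connected region. Overall, the cross-section is a single solid region. Island count = 1.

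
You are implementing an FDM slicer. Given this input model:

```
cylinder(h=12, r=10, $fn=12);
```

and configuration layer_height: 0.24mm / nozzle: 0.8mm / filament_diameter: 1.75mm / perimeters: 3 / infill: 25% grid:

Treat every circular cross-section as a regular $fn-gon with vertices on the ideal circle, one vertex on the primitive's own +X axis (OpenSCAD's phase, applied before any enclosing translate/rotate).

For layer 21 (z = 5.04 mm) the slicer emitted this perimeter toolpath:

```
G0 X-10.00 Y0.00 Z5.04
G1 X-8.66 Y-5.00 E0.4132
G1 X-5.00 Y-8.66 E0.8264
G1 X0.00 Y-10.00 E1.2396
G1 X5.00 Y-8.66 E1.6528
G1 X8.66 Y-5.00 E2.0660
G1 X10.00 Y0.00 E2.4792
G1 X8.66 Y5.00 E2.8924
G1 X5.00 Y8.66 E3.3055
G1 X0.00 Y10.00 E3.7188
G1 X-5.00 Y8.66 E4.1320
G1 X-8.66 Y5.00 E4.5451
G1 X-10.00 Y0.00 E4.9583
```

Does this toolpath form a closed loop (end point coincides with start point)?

Start point (G0): (-10.00, 0.00). End point (last G1): the path returns to the start — closed.

yes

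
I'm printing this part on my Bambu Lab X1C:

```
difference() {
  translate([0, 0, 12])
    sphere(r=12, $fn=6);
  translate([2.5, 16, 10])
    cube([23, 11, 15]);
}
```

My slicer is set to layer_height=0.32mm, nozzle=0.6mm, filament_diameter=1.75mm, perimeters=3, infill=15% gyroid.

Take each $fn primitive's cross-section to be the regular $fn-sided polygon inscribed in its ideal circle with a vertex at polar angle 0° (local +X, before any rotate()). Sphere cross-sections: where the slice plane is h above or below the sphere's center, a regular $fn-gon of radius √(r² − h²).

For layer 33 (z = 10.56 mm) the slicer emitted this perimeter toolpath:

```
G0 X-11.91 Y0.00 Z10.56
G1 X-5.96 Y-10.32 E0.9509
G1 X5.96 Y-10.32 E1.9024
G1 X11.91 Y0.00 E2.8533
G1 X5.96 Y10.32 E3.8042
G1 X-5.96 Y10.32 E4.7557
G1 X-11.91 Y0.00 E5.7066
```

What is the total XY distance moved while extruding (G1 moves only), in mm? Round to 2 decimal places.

71.49 mm

Sum the Euclidean lengths of each G1 segment: total = 71.49 mm.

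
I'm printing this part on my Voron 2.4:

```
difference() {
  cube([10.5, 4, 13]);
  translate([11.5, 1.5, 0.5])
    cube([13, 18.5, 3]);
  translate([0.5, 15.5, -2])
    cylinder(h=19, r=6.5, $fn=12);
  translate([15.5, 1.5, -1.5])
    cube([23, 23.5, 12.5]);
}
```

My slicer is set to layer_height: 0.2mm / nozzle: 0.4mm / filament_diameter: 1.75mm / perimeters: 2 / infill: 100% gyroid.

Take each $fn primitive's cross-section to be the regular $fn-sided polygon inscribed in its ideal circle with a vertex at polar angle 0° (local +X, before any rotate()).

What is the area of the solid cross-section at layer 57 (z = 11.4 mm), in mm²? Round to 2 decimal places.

42.00 mm²

At z = 11.4 mm: the 10.5×4 cube contributes its full rectangle (area 42.00 mm²); the cube at (11.5, 1.5) is absent (z outside [0.5, 3.5]); the r=6.5 cylinder at (0.5, 15.5) gives a regular 12-gon of circumradius 6.5 (constant along its height) (area = (12/2)·6.500²·sin(360°/12) = 126.75 mm²); the cube at (15.5, 1.5) does not reach this height (z outside [-1.5, 11]); Subtracting the remaining from the first: starting from the 10.5×4 cube (42.00 mm²), the r=6.5 cylinder at (0.5, 15.5) misses the remaining region (no effect) — area = 42.00 mm². Overall, the cross-section is a single solid region. Net area = 42.00 mm².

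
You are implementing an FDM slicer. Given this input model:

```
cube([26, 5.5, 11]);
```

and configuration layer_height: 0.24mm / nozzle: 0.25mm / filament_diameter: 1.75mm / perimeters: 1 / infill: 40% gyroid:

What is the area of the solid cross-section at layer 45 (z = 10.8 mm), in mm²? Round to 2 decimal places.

At z = 10.8 mm: the cube is present — its section is the full 26×5.5 rectangle (area 143.00 mm²). Overall, the cross-section is a single solid region. Net area = 143.00 mm².

143.00 mm²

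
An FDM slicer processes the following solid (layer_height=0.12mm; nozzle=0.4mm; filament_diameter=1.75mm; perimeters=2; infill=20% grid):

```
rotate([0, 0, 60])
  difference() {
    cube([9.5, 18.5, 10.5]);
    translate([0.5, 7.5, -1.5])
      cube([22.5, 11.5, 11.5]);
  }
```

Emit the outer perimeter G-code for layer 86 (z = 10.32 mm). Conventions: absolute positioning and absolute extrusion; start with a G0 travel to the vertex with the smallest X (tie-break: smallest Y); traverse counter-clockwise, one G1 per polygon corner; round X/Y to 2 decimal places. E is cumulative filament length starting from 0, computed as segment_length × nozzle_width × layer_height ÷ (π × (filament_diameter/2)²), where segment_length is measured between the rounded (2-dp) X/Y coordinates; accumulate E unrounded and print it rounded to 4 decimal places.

At z = 10.32 mm: the cube (footprint 9.5×18.5) is included at this height; the cube at (0.5, 7.5) does not reach this height (z outside [-1.5, 10]); Taking the first minus the rest: none of the subtracted shapes is present at this height, so the 9.5×18.5 cube is unchanged — 1 connected region; (whole slice rotated 60° about Z — lengths, areas and connectivity unchanged). The outline is a single polygon with 4 vertices. Extrusion per mm of travel: 0.4 × 0.12 / (π × 0.875²) = 0.019956. Accumulating E over each segment gives final E = 1.1176.

G0 X-16.02 Y9.25 Z10.32
G1 X0.00 Y0.00 E0.3692
G1 X4.75 Y8.23 E0.5588
G1 X-11.27 Y17.48 E0.9280
G1 X-16.02 Y9.25 E1.1176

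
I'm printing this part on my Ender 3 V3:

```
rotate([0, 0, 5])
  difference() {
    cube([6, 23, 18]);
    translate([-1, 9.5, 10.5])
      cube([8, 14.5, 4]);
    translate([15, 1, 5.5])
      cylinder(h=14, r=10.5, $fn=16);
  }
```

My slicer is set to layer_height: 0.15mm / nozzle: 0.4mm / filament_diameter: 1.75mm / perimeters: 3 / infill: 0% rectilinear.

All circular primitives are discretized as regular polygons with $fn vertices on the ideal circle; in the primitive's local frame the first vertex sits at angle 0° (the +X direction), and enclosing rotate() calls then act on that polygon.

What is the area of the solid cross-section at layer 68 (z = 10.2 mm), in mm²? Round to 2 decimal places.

131.81 mm²

At z = 10.2 mm: the cube (footprint 6×23) is included at this height (area 138.00 mm²); the cube at (-1, 9.5) is absent (z outside [10.5, 14.5]); the cylinder at (15, 1): section is a regular 16-gon, circumradius r=10.5 (area = (16/2)·10.500²·sin(360°/16) = 337.53 mm²); Taking the first minus the rest: starting from the 6×23 cube (138.00 mm²), the r=10.5 cylinder at (15, 1) partially overlaps it — only the 6.19 mm² overlap (of its 337.53 mm²) is removed, clipping the outline — area = 131.81 mm²; (whole slice rotated 5° about Z — lengths, areas and connectivity unchanged). Overall, the cross-section is a single solid region. Net area = 131.81 mm².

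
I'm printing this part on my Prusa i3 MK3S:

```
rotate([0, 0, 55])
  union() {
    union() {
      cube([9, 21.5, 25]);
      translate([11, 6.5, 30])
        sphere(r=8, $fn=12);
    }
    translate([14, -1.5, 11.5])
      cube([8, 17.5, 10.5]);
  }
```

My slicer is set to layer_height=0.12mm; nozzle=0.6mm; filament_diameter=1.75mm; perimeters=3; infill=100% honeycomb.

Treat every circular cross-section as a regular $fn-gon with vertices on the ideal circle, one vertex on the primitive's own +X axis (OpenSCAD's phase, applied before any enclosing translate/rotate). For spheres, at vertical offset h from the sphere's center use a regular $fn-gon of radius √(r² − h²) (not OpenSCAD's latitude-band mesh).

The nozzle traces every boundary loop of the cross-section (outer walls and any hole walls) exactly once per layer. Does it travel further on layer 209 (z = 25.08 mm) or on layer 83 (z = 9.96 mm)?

layer 83 (z = 9.96 mm)

Layer 209 (z = 25.08): the cube is absent (z outside [0, 25]); the sphere at (11, 6.5): section is a regular 12-gon, circumradius = √(r²−h²) = √(8²−4.92²) = 6.308 (perimeter = 2·12·6.308·sin(180°/12) = 39.18 mm); Combining (union): only the r=8 sphere at (11, 6.5) is present, so the union is just that shape — boundary = 39.18 mm; the cube at (14, -1.5) does not reach this height (z outside [11.5, 22]); Taking the union: only that combined region is present, so the union is just that shape — boundary = 39.18 mm; (rotated 55° about Z; rotation is an isometry so areas/perimeters/island counts are preserved). So its perimeter = 39.18 mm. Layer 83 (z = 9.96): the cube is present — its section is the full 9×21.5 rectangle (perimeter 61.00 mm); the sphere at (11, 6.5) does not reach this height (|z−center|=20.040 > r=8); Taking the union: only the 9×21.5 cube is present, so the union is just that shape — boundary = 61.00 mm; the cube at (14, -1.5) does not reach this height (z outside [11.5, 22]); Taking the union: only the result so far is present, so the union is just that shape — boundary = 61.00 mm; (rotated 55° about Z; rotation is an isometry so areas/perimeters/island counts are preserved). So its perimeter = 61.00 mm. Layer 83 is larger (61.00 vs 39.18 mm).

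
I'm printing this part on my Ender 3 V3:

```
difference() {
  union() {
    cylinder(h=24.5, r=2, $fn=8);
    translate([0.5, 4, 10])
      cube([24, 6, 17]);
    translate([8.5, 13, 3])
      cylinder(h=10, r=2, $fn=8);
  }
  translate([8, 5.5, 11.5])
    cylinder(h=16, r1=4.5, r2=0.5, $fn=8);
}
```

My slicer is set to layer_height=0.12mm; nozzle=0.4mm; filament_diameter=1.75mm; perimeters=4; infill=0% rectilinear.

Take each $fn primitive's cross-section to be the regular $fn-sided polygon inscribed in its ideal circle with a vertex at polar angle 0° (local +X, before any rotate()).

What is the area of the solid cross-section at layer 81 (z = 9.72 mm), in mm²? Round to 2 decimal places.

At z = 9.72 mm: the r=2 cylinder gives a regular 8-gon of circumradius 2 (constant along its height) (area = (8/2)·2.000²·sin(360°/8) = 11.31 mm²); the cube at (0.5, 4) does not reach this height (z outside [10, 27]); the r=2 cylinder at (8.5, 13) gives a regular 8-gon of circumradius 2 (constant along its height) (area = (8/2)·2.000²·sin(360°/8) = 11.31 mm²); Merging all regions: the 2 present regions are separate (no shared area or edge), so areas and boundary lengths simply add and each stays a separate island — area = 22.63 mm²; the cone at (8, 5.5) is not intersected at this z (z outside [11.5, 27.5]); After the difference (first − rest): none of the subtracted shapes is present at this height, so the result so far is unchanged — area = 22.63 mm². Overall, the cross-section has 2 separate islands. Net area = 22.63 mm².

22.63 mm²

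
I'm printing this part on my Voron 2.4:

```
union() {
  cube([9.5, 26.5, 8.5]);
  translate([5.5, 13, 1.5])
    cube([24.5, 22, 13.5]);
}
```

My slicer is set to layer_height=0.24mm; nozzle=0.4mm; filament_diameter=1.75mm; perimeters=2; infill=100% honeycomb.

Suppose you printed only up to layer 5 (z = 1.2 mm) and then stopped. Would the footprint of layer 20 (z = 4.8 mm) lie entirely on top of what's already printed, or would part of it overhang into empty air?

part overhangs

Compare the two slices. At z = 1.2: the cube (footprint 9.5×26.5) is included at this height (area 251.75 mm²); the cube at (5.5, 13) is not intersected at this z (z outside [1.5, 15]); Merging all regions: only the 9.5×26.5 cube is present, so the union is just that shape — area = 251.75 mm². At z = 4.8: the 9.5×26.5 cube contributes its full rectangle (area 251.75 mm²); the 24.5×22 cube at (5.5, 13) contributes its full rectangle (area 539.00 mm²); Merging all regions: the regions partially overlap — summed areas 790.75 mm² minus the doubly-counted overlap 54.00 mm² gives 736.75 mm² — area = 736.75 mm². Checking containment: at z = 4.8 the cross-section extends beyond the z = 1.2 cross-section by about 485.00 mm².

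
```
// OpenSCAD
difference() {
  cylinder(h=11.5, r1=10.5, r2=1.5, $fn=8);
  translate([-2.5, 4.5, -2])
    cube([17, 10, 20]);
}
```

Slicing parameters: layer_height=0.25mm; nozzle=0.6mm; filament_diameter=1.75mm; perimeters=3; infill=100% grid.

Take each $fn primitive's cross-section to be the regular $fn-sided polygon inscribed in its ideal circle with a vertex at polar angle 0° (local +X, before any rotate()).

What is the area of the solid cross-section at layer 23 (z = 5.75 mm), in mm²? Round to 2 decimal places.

96.65 mm²

At z = 5.75 mm: the cone (r1=10.5→r2=1.5) has section circumradius 6.000 here — a regular 8-gon (area = (8/2)·6.000²·sin(360°/8) = 101.82 mm²); the 17×10 cube at (-2.5, 4.5) contributes its full rectangle (area 170.00 mm²); Subtracting the remaining from the first: starting from the cone (101.82 mm²), the 17×10 cube at (-2.5, 4.5) partially overlaps it — only the 5.17 mm² overlap (of its 170.00 mm²) is removed, clipping the outline — area = 96.65 mm². Overall, the cross-section is a single solid region. Net area = 96.65 mm².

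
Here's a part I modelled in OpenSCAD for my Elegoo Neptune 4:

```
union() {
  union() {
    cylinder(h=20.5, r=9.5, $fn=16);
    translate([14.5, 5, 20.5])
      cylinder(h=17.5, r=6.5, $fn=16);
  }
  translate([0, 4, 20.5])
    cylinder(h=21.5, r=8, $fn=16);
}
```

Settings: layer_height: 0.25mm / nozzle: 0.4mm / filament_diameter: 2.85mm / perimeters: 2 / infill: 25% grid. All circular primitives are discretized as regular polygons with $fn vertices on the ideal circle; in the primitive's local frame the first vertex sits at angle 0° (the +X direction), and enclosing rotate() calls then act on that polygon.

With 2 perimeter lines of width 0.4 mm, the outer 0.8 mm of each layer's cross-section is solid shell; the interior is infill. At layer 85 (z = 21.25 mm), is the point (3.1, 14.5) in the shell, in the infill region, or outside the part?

At z = 21.25 mm: the cylinder is not intersected at this z (z outside [0, 20.5]); the r=6.5 cylinder at (14.5, 5) gives a regular 16-gon of circumradius 6.5 (constant along its height); Combining (union): only the r=6.5 cylinder at (14.5, 5) is present, so the union is just that shape — 1 connected region; the cylinder at (0, 4): section is a regular 16-gon, circumradius r=8; Merging all regions: the 2 present regions are separate (no shared area or edge), so areas and boundary lengths simply add and each stays a separate island — 2 connected regions. Overall, the cross-section has 2 separate islands. The nearest boundary edge runs (0.00, 12.00)→(3.06, 11.39); distance from the point to it = 3.06 mm. The point is not inside any of the regions above, so it lies outside the cross-section (3.06 mm from the nearest boundary).

outside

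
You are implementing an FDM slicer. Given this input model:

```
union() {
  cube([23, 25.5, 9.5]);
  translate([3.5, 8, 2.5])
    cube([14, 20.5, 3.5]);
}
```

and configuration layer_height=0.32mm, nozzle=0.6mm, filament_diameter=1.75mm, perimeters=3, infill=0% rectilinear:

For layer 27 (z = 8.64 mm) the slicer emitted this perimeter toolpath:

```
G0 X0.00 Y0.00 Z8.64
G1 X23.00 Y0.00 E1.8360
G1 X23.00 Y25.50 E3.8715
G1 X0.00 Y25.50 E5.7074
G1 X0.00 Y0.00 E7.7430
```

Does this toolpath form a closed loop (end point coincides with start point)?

yes

Start point (G0): (0.00, 0.00). End point (last G1): the path returns to the start — closed.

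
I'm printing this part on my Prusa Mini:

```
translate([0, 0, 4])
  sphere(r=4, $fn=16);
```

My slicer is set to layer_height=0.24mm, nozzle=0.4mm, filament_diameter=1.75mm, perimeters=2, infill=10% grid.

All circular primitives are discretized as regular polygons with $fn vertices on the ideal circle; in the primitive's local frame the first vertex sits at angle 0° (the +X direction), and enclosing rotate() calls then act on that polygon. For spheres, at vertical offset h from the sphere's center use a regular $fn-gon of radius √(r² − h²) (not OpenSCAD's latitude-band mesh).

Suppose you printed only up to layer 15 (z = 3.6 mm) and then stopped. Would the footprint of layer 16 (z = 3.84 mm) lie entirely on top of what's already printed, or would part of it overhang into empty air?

Compare the two slices. At z = 3.6: the r=4 sphere slices to a regular 16-gon of circumradius 3.980 (√(r²−h²) with h=0.4 from center) (area = (16/2)·3.980²·sin(360°/16) = 48.49 mm²). At z = 3.84: the sphere: section is a regular 16-gon, circumradius = √(r²−h²) = √(4²−0.16²) = 3.997 (area = (16/2)·3.997²·sin(360°/16) = 48.91 mm²). Checking containment: the cross-section at z = 3.84 is a subset of the cross-section at z = 3.6.

entirely on top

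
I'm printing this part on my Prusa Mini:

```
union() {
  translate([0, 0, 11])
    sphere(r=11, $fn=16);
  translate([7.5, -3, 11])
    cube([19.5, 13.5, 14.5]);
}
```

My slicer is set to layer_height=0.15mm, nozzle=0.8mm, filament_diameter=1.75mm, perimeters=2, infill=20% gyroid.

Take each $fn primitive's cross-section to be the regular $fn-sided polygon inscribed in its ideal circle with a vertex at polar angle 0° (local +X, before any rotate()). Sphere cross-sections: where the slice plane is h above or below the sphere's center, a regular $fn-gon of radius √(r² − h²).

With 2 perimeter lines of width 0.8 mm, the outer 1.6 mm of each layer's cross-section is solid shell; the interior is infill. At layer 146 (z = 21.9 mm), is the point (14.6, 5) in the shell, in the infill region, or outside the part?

infill

At z = 21.9 mm: the r=11 sphere contributes a regular 16-gon of circumradius √(11²−10.9²) = 1.480; the 19.5×13.5 cube at (7.5, -3) contributes its full rectangle; Merging all regions: the 2 present regions are separate (no shared area or edge), so areas and boundary lengths simply add and each stays a separate island — 2 connected regions. Overall, the cross-section has 2 separate islands. The nearest boundary edge runs (7.50, 10.50)→(27.00, 10.50); distance from the point to it = 5.50 mm. (Shell/infill is judged within the island containing the point — the largest one.) The point is inside the cross-section and 5.50 mm from the nearest boundary — more than the 1.6 mm shell width (2 × 0.8), so it's in the infill interior.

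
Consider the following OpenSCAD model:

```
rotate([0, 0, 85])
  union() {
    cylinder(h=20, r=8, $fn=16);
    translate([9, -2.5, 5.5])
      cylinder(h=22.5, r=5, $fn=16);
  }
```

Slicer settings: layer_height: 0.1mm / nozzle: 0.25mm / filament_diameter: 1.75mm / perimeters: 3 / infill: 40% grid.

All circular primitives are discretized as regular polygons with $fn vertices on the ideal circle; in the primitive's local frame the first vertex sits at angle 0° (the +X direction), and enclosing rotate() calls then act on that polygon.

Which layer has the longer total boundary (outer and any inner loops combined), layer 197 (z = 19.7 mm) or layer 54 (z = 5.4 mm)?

layer 197 (z = 19.7 mm)

Layer 197 (z = 19.7): the r=8 cylinder gives a regular 16-gon of circumradius 8 (constant along its height) (perimeter = 2·16·8.000·sin(180°/16) = 49.94 mm); the r=5 cylinder at (9, -2.5) contributes a regular 16-gon of circumradius 5 (perimeter = 2·16·5.000·sin(180°/16) = 31.21 mm); Merging all regions: the regions partially overlap (shared area 20.28 mm²), so the edge portions inside another operand are dropped and the merged outline is re-measured after clipping — boundary = 62.26 mm; (rotated 85° about Z; rotation is an isometry so areas/perimeters/island counts are preserved). So its perimeter = 62.26 mm. Layer 54 (z = 5.4): the r=8 cylinder contributes a regular 16-gon of circumradius 8 (perimeter = 2·16·8.000·sin(180°/16) = 49.94 mm); the cylinder at (9, -2.5) is not intersected at this z (z outside [5.5, 28]); Merging all regions: only the r=8 cylinder is present, so the union is just that shape — boundary = 49.94 mm; (rotated 85° about Z; rotation is an isometry so areas/perimeters/island counts are preserved). So its perimeter = 49.94 mm. Layer 197 is larger (62.26 vs 49.94 mm).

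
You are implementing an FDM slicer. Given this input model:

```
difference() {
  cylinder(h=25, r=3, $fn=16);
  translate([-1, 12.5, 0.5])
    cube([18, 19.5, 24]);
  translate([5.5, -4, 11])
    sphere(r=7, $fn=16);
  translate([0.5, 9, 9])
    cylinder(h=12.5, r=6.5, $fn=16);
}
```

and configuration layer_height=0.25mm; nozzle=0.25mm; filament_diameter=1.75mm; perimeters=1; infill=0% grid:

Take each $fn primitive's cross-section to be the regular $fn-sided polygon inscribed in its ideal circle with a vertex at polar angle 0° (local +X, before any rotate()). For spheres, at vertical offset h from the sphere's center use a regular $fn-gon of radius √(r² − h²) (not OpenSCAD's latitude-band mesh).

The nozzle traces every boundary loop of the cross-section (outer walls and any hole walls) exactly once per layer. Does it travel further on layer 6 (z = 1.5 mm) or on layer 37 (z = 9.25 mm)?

layer 6 (z = 1.5 mm)

Layer 6 (z = 1.5): the r=3 cylinder contributes a regular 16-gon of circumradius 3 (perimeter = 2·16·3.000·sin(180°/16) = 18.73 mm); the cube at (-1, 12.5) (footprint 18×19.5) is included at this height (perimeter 75.00 mm); the sphere at (5.5, -4) is not intersected at this z (|z−center|=9.500 > r=7); the cylinder at (0.5, 9) is not intersected at this z (z outside [9, 21.5]); Subtracting the remaining from the first: starting from the r=3 cylinder, the 18×19.5 cube at (-1, 12.5) misses the remaining region (no effect) — boundary = 18.73 mm. So its perimeter = 18.73 mm. Layer 37 (z = 9.25): the r=3 cylinder gives a regular 16-gon of circumradius 3 (constant along its height) (perimeter = 2·16·3.000·sin(180°/16) = 18.73 mm); the cube at (-1, 12.5) is present — its section is the full 18×19.5 rectangle (perimeter 75.00 mm); the r=7 sphere at (5.5, -4) slices to a regular 16-gon of circumradius 6.778 (√(r²−h²) with h=1.75 from center) (perimeter = 2·16·6.778·sin(180°/16) = 42.31 mm); the r=6.5 cylinder at (0.5, 9) contributes a regular 16-gon of circumradius 6.5 (perimeter = 2·16·6.500·sin(180°/16) = 40.58 mm); Subtracting the remaining from the first: starting from the r=3 cylinder, the 18×19.5 cube at (-1, 12.5) misses the remaining region (no effect); the r=7 sphere at (5.5, -4) partially overlaps it — only the 11.81 mm² overlap (of its 140.64 mm²) is removed, clipping the outline; the r=6.5 cylinder at (0.5, 9) partially overlaps it — only the 0.59 mm² overlap (of its 129.35 mm²) is removed, clipping the outline — boundary = 16.91 mm. So its perimeter = 16.91 mm. Layer 6 is larger (18.73 vs 16.91 mm).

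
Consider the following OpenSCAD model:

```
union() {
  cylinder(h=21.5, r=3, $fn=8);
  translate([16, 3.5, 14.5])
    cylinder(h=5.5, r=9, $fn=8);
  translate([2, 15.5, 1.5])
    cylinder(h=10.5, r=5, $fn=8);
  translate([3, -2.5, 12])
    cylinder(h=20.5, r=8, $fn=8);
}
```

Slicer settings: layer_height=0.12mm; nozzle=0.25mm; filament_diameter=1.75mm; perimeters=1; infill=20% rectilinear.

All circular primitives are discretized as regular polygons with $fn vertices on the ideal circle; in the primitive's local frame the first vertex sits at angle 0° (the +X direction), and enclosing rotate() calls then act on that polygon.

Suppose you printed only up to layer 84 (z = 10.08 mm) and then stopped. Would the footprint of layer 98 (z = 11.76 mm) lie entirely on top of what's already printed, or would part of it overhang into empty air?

entirely on top

Compare the two slices. At z = 10.08: the r=3 cylinder contributes a regular 8-gon of circumradius 3 (area = (8/2)·3.000²·sin(360°/8) = 25.46 mm²); the cylinder at (16, 3.5) does not reach this height (z outside [14.5, 20]); the cylinder at (2, 15.5): section is a regular 8-gon, circumradius r=5 (area = (8/2)·5.000²·sin(360°/8) = 70.71 mm²); the cylinder at (3, -2.5) is not intersected at this z (z outside [12, 32.5]); Merging all regions: the 2 present regions are separate (no shared area or edge), so areas and boundary lengths simply add and each stays a separate island — area = 96.17 mm². At z = 11.76: the cylinder: section is a regular 8-gon, circumradius r=3 (area = (8/2)·3.000²·sin(360°/8) = 25.46 mm²); the cylinder at (16, 3.5) is absent (z outside [14.5, 20]); the cylinder at (2, 15.5): section is a regular 8-gon, circumradius r=5 (area = (8/2)·5.000²·sin(360°/8) = 70.71 mm²); the cylinder at (3, -2.5) is absent (z outside [12, 32.5]); Taking the union: the 2 present regions are separate (no shared area or edge), so areas and boundary lengths simply add and each stays a separate island — area = 96.17 mm². Checking containment: the cross-section at z = 11.76 is a subset of the cross-section at z = 10.08.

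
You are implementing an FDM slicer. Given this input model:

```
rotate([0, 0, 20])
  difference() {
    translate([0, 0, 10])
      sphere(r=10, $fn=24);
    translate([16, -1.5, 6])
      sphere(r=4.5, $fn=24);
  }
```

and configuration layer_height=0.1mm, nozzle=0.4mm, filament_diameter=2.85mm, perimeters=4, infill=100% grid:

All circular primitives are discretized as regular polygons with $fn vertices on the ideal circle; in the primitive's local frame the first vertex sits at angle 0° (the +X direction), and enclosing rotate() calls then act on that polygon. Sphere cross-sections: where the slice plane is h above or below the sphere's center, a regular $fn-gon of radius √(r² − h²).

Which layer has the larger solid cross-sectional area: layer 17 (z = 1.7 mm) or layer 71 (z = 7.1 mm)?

layer 71 (z = 7.1 mm)

Layer 17 (z = 1.7): the r=10 sphere contributes a regular 24-gon of circumradius √(10²−8.3²) = 5.578 (area = (24/2)·5.578²·sin(360°/24) = 96.62 mm²); the sphere at (16, -1.5): section is a regular 24-gon, circumradius = √(r²−h²) = √(4.5²−4.3²) = 1.327 (area = (24/2)·1.327²·sin(360°/24) = 5.47 mm²); After the difference (first − rest): starting from the r=10 sphere (96.62 mm²), the r=4.5 sphere at (16, -1.5) misses the remaining region (no effect) — area = 96.62 mm²; (rotated 20° about Z; rotation is an isometry so areas/perimeters/island counts are preserved). So its area = 96.62 mm². Layer 71 (z = 7.1): the r=10 sphere contributes a regular 24-gon of circumradius √(10²−2.9²) = 9.570 (area = (24/2)·9.570²·sin(360°/24) = 284.46 mm²); the r=4.5 sphere at (16, -1.5) contributes a regular 24-gon of circumradius √(4.5²−1.1²) = 4.363 (area = (24/2)·4.363²·sin(360°/24) = 59.13 mm²); Taking the first minus the rest: starting from the r=10 sphere (284.46 mm²), the r=4.5 sphere at (16, -1.5) misses the remaining region (no effect) — area = 284.46 mm²; (rotated 20° about Z; rotation is an isometry so areas/perimeters/island counts are preserved). So its area = 284.46 mm². Layer 71 is larger (284.46 vs 96.62 mm²).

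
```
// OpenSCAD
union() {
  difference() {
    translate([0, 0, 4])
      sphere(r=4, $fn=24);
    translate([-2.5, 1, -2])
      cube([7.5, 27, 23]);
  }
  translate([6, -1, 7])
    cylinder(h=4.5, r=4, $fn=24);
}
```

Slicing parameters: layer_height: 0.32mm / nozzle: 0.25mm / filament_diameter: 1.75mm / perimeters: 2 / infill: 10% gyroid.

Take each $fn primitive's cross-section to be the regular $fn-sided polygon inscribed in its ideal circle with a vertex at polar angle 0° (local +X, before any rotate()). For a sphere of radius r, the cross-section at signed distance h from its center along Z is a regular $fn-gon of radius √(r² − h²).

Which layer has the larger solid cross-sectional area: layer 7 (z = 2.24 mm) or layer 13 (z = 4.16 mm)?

layer 13 (z = 4.16 mm)

Layer 7 (z = 2.24): the sphere: section is a regular 24-gon, circumradius = √(r²−h²) = √(4²−1.76²) = 3.592 (area = (24/2)·3.592²·sin(360°/24) = 40.07 mm²); the cube at (-2.5, 1) is present — its section is the full 7.5×27 rectangle (area 202.50 mm²); After the difference (first − rest): starting from the r=4 sphere (40.07 mm²), the 7.5×27 cube at (-2.5, 1) partially overlaps it — only the 12.13 mm² overlap (of its 202.50 mm²) is removed, clipping the outline — area = 27.95 mm²; the cylinder at (6, -1) is not intersected at this z (z outside [7, 11.5]); Taking the union: only the result so far is present, so the union is just that shape — area = 27.95 mm². So its area = 27.95 mm². Layer 13 (z = 4.16): the r=4 sphere slices to a regular 24-gon of circumradius 3.997 (√(r²−h²) with h=0.16 from center) (area = (24/2)·3.997²·sin(360°/24) = 49.61 mm²); the 7.5×27 cube at (-2.5, 1) contributes its full rectangle (area 202.50 mm²); After the difference (first − rest): starting from the r=4 sphere (49.61 mm²), the 7.5×27 cube at (-2.5, 1) partially overlaps it — only the 15.21 mm² overlap (of its 202.50 mm²) is removed, clipping the outline — area = 34.41 mm²; the cylinder at (6, -1) does not reach this height (z outside [7, 11.5]); Combining (union): only the result so far is present, so the union is just that shape — area = 34.41 mm². So its area = 34.41 mm². Layer 13 is larger (34.41 vs 27.95 mm²).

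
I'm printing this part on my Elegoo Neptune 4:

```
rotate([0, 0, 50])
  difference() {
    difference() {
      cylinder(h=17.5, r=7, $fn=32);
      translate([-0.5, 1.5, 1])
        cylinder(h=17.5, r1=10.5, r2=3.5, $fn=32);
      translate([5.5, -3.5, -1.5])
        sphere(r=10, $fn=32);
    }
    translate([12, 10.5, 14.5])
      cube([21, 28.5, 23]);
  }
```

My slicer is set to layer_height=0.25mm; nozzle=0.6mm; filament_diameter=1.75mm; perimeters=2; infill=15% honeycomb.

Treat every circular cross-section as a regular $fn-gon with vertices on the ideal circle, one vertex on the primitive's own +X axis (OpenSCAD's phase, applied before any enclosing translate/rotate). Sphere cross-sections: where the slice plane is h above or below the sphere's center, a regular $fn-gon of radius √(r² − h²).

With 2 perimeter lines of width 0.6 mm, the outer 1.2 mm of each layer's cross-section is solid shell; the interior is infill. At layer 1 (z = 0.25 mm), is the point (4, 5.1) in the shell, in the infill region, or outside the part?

At z = 0.25 mm: the r=7 cylinder contributes a regular 32-gon of circumradius 7; the cone at (-0.5, 1.5) is absent (z outside [1, 18.5]); the r=10 sphere at (5.5, -3.5) contributes a regular 32-gon of circumradius √(10²−1.75²) = 9.846; After the difference (first − rest): starting from the r=7 cylinder, the r=10 sphere at (5.5, -3.5) partially overlaps it — only the 109.83 mm² overlap (of its 302.59 mm²) is removed, clipping the outline — 1 connected region; the cube at (12, 10.5) is absent (z outside [14.5, 37.5]); Taking the first minus the rest: none of the subtracted shapes is present at this height, so that combined region is unchanged — 1 connected region; (rotated 50° about Z; rotation is an isometry so areas/perimeters/island counts are preserved). Overall, the cross-section is a single solid region. Undo the 50° rotation: the query point maps to (6.478, 0.214) in the un-rotated model frame. The nearest boundary edge runs (2.68, 6.47)→(3.38, 6.09); distance from the point to it = 6.65 mm. The point is not inside any of the regions above, so it lies outside the cross-section (6.65 mm from the nearest boundary).

outside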